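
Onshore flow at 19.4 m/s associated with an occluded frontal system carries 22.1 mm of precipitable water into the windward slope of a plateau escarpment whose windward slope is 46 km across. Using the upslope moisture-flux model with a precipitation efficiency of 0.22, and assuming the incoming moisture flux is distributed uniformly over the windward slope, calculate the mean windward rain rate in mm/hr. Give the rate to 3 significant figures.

Incoming column moisture flux per unit ridge length: F = V × PW = 19.4 × 22.1 = 428.74 mm·m/s.
Spread over the 46 km slope with efficiency ε = 0.22: R = ε·F/W = 0.22 × 428.74 / 46000 m = 2.050e-03 mm/s.
R = 2.050e-03 × 3600 = 7.38 mm/hr.

R ≈ 7.38 mm/hr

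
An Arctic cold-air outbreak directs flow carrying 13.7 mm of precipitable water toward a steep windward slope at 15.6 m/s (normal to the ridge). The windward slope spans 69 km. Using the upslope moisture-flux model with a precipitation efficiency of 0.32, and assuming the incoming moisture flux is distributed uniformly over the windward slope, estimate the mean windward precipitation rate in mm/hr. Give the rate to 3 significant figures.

R ≈ 3.57 mm/hr

Incoming column moisture flux per unit ridge length: F = V × PW = 15.6 × 13.7 = 213.72 mm·m/s.
Spread over the 69 km slope with efficiency ε = 0.32: R = ε·F/W = 0.32 × 213.72 / 69000 m = 9.912e-04 mm/s.
R = 9.912e-04 × 3600 = 3.57 mm/hr.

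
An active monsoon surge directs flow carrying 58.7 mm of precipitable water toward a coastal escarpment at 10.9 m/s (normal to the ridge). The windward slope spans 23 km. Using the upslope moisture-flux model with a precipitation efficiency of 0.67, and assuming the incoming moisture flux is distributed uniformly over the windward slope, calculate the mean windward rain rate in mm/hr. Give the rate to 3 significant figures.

Incoming column moisture flux per unit ridge length: F = V × PW = 10.9 × 58.7 = 639.83 mm·m/s.
Spread over the 23 km slope with efficiency ε = 0.67: R = ε·F/W = 0.67 × 639.83 / 23000 m = 1.864e-02 mm/s.
R = 1.864e-02 × 3600 = 67.1 mm/hr.

R ≈ 67.1 mm/hr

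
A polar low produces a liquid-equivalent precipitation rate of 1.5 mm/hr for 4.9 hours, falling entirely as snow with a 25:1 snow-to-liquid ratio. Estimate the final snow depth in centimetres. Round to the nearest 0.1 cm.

Liquid-equivalent depth = 1.5 × 4.9 = 7.35 mm.
Snow depth = 7.35 mm × 25 = 183.75 mm = 18.4 cm.

snow depth ≈ 18.4 cm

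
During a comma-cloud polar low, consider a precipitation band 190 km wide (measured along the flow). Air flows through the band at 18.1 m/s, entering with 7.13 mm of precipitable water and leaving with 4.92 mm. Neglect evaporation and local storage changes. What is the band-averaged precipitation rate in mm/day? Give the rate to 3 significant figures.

Column moisture flux per unit crosswind length is F = V × PW.
Inflow: F_in = 18.1 × 7.13 = 129.053 mm·m/s
Outflow: F_out = 18.1 × 4.92 = 89.052 mm·m/s
Steady-state rate R = (F_in − F_out)/L = (129.053 − 89.052) / 190000 m = 2.105e-04 mm/s.
R = 2.105e-04 × 3600 × 24 = 18.2 mm/day.

R ≈ 18.2 mm/day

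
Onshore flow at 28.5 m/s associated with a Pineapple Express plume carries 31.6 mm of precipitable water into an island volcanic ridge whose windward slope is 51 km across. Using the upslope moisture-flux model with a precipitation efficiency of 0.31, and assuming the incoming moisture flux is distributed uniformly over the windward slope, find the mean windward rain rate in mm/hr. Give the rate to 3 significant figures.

Incoming column moisture flux per unit ridge length: F = V × PW = 28.5 × 31.6 = 900.6 mm·m/s.
Spread over the 51 km slope with efficiency ε = 0.31: R = ε·F/W = 0.31 × 900.6 / 51000 m = 5.474e-03 mm/s.
R = 5.474e-03 × 3600 = 19.7 mm/hr.

R ≈ 19.7 mm/hr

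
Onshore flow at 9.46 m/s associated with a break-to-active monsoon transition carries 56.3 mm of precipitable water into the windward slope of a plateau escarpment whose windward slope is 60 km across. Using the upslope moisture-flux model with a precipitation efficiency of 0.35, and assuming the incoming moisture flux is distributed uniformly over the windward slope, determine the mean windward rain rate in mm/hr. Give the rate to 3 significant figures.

R ≈ 11.2 mm/hr

Incoming column moisture flux per unit ridge length: F = V × PW = 9.46 × 56.3 = 532.598 mm·m/s.
Spread over the 60 km slope with efficiency ε = 0.35: R = ε·F/W = 0.35 × 532.598 / 60000 m = 3.107e-03 mm/s.
R = 3.107e-03 × 3600 = 11.2 mm/hr.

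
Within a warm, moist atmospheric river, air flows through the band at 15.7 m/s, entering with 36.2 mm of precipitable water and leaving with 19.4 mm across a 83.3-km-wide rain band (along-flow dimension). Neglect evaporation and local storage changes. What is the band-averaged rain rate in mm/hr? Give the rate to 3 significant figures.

Column moisture flux per unit crosswind length is F = V × PW.
Inflow: F_in = 15.7 × 36.2 = 568.34 mm·m/s
Outflow: F_out = 15.7 × 19.4 = 304.58 mm·m/s
Steady-state rate R = (F_in − F_out)/L = (568.34 − 304.58) / 83300 m = 3.166e-03 mm/s.
R = 3.166e-03 × 3600 = 11.4 mm/hr.

R ≈ 11.4 mm/hr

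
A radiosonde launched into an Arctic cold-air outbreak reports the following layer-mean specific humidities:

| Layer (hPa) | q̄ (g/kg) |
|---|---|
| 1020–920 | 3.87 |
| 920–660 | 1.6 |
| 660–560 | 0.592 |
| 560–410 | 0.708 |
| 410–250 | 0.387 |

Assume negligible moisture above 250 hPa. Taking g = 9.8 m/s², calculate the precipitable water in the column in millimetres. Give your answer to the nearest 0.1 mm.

PW ≈ 10.5 mm

Precipitable water is the column-integrated vapour mass per unit area: PW = (1/g) Σ q̄ Δp, with q in kg/kg and Δp in Pa (1 kg/m² of water = 1 mm).
Layer 1020–920 hPa: Δp = 100 hPa = 10000 Pa, q̄ = 0.00387 kg/kg → 0.00387 × 10000 / 9.8 = 3.95 mm
Layer 920–660 hPa: Δp = 260 hPa = 26000 Pa, q̄ = 0.0016 kg/kg → 0.0016 × 26000 / 9.8 = 4.24 mm
Layer 660–560 hPa: Δp = 100 hPa = 10000 Pa, q̄ = 0.000592 kg/kg → 0.000592 × 10000 / 9.8 = 0.60 mm
Layer 560–410 hPa: Δp = 150 hPa = 15000 Pa, q̄ = 0.000708 kg/kg → 0.000708 × 15000 / 9.8 = 1.08 mm
Layer 410–250 hPa: Δp = 160 hPa = 16000 Pa, q̄ = 0.000387 kg/kg → 0.000387 × 16000 / 9.8 = 0.63 mm
PW = 3.95 + 4.24 + 0.60 + 1.08 + 0.63 = 10.50 ≈ 10.5 mm.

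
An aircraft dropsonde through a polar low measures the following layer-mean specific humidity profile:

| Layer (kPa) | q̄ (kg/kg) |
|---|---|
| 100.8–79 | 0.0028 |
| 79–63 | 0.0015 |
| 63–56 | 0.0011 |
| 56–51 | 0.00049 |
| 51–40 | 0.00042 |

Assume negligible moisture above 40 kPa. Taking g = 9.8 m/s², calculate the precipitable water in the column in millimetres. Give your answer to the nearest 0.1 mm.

PW ≈ 10.2 mm

Precipitable water is the column-integrated vapour mass per unit area: PW = (1/g) Σ q̄ Δp, with q in kg/kg and Δp in Pa (1 kg/m² of water = 1 mm).
Layer 100.8–79 kPa: Δp = 218 hPa = 21800 Pa, q̄ = 0.0028 kg/kg → 0.0028 × 21800 / 9.8 = 6.23 mm
Layer 79–63 kPa: Δp = 160 hPa = 16000 Pa, q̄ = 0.0015 kg/kg → 0.0015 × 16000 / 9.8 = 2.45 mm
Layer 63–56 kPa: Δp = 70 hPa = 7000 Pa, q̄ = 0.0011 kg/kg → 0.0011 × 7000 / 9.8 = 0.79 mm
Layer 56–51 kPa: Δp = 50 hPa = 5000 Pa, q̄ = 0.00049 kg/kg → 0.00049 × 5000 / 9.8 = 0.25 mm
Layer 51–40 kPa: Δp = 110 hPa = 11000 Pa, q̄ = 0.00042 kg/kg → 0.00042 × 11000 / 9.8 = 0.47 mm
PW = 6.23 + 2.45 + 0.79 + 0.25 + 0.47 = 10.19 ≈ 10.2 mm.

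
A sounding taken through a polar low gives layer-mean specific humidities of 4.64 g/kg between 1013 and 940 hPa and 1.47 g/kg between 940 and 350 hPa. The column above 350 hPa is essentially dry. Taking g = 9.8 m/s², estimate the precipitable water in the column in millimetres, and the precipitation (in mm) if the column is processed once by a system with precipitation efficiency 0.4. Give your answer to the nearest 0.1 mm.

PW ≈ 12.3 mm; precipitation ≈ 4.9 mm

Precipitable water is the column-integrated vapour mass per unit area: PW = (1/g) Σ q̄ Δp, with q in kg/kg and Δp in Pa (1 kg/m² of water = 1 mm).
Layer 1013–940 hPa: Δp = 73 hPa = 7300 Pa, q̄ = 0.00464 kg/kg → 0.00464 × 7300 / 9.8 = 3.46 mm
Layer 940–350 hPa: Δp = 590 hPa = 59000 Pa, q̄ = 0.00147 kg/kg → 0.00147 × 59000 / 9.8 = 8.85 mm
PW = 3.46 + 8.85 = 12.31 ≈ 12.3 mm.
Precipitation = ε × PW = 0.4 × 12.3 = 4.9 mm.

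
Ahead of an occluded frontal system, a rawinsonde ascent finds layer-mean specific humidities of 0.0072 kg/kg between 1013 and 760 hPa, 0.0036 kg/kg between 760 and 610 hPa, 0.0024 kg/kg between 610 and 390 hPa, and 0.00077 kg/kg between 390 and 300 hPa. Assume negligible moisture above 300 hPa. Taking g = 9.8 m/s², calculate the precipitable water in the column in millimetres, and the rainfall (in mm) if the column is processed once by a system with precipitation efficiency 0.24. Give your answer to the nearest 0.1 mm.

Precipitable water is the column-integrated vapour mass per unit area: PW = (1/g) Σ q̄ Δp, with q in kg/kg and Δp in Pa (1 kg/m² of water = 1 mm).
Layer 1013–760 hPa: Δp = 253 hPa = 25300 Pa, q̄ = 0.0072 kg/kg → 0.0072 × 25300 / 9.8 = 18.59 mm
Layer 760–610 hPa: Δp = 150 hPa = 15000 Pa, q̄ = 0.0036 kg/kg → 0.0036 × 15000 / 9.8 = 5.51 mm
Layer 610–390 hPa: Δp = 220 hPa = 22000 Pa, q̄ = 0.0024 kg/kg → 0.0024 × 22000 / 9.8 = 5.39 mm
Layer 390–300 hPa: Δp = 90 hPa = 9000 Pa, q̄ = 0.00077 kg/kg → 0.00077 × 9000 / 9.8 = 0.71 mm
PW = 18.59 + 5.51 + 5.39 + 0.71 = 30.20 ≈ 30.2 mm.
Rainfall = ε × PW = 0.24 × 30.2 = 7.2 mm.

PW ≈ 30.2 mm; rainfall ≈ 7.2 mm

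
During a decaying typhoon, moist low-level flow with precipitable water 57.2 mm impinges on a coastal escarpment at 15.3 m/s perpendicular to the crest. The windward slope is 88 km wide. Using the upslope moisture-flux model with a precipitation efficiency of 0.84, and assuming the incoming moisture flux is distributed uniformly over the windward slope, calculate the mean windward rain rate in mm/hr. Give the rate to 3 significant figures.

R ≈ 30.1 mm/hr

Incoming column moisture flux per unit ridge length: F = V × PW = 15.3 × 57.2 = 875.16 mm·m/s.
Spread over the 88 km slope with efficiency ε = 0.84: R = ε·F/W = 0.84 × 875.16 / 88000 m = 8.354e-03 mm/s.
R = 8.354e-03 × 3600 = 30.1 mm/hr.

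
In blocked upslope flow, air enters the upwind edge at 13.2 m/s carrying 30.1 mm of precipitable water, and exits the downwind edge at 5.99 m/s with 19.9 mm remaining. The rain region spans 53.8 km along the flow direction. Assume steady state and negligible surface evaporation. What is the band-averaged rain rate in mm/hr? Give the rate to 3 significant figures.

Column moisture flux per unit crosswind length is F = V × PW.
Inflow: F_in = 13.2 × 30.1 = 397.32 mm·m/s
Outflow: F_out = 5.99 × 19.9 = 119.201 mm·m/s
Steady-state rate R = (F_in − F_out)/L = (397.32 − 119.201) / 53800 m = 5.169e-03 mm/s.
R = 5.169e-03 × 3600 = 18.6 mm/hr.

R ≈ 18.6 mm/hr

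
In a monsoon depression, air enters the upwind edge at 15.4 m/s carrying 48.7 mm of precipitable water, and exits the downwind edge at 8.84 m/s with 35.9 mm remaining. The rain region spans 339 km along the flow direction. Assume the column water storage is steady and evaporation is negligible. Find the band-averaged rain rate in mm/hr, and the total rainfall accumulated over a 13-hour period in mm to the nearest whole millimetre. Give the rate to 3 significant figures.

R ≈ 4.59 mm/hr; total ≈ 60 mm

Column moisture flux per unit crosswind length is F = V × PW.
Inflow: F_in = 15.4 × 48.7 = 749.98 mm·m/s
Outflow: F_out = 8.84 × 35.9 = 317.356 mm·m/s
Steady-state rate R = (F_in − F_out)/L = (749.98 − 317.356) / 339000 m = 1.276e-03 mm/s.
R = 1.276e-03 × 3600 = 4.59 mm/hr.
Over 13 h: total = 4.59 × 13 = 59.67 ≈ 60 mm.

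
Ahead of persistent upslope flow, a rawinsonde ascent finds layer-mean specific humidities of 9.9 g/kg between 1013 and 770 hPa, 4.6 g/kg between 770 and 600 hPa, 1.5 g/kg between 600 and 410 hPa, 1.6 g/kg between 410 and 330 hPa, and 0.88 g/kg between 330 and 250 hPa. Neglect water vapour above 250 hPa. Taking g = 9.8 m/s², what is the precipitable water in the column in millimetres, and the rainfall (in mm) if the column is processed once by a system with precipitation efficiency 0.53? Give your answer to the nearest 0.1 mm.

Precipitable water is the column-integrated vapour mass per unit area: PW = (1/g) Σ q̄ Δp, with q in kg/kg and Δp in Pa (1 kg/m² of water = 1 mm).
Layer 1013–770 hPa: Δp = 243 hPa = 24300 Pa, q̄ = 0.0099 kg/kg → 0.0099 × 24300 / 9.8 = 24.55 mm
Layer 770–600 hPa: Δp = 170 hPa = 17000 Pa, q̄ = 0.0046 kg/kg → 0.0046 × 17000 / 9.8 = 7.98 mm
Layer 600–410 hPa: Δp = 190 hPa = 19000 Pa, q̄ = 0.0015 kg/kg → 0.0015 × 19000 / 9.8 = 2.91 mm
Layer 410–330 hPa: Δp = 80 hPa = 8000 Pa, q̄ = 0.0016 kg/kg → 0.0016 × 8000 / 9.8 = 1.31 mm
Layer 330–250 hPa: Δp = 80 hPa = 8000 Pa, q̄ = 0.00088 kg/kg → 0.00088 × 8000 / 9.8 = 0.72 mm
PW = 24.55 + 7.98 + 2.91 + 1.31 + 0.72 = 37.47 ≈ 37.5 mm.
Rainfall = ε × PW = 0.53 × 37.5 = 19.9 mm.

PW ≈ 37.5 mm; rainfall ≈ 19.9 mm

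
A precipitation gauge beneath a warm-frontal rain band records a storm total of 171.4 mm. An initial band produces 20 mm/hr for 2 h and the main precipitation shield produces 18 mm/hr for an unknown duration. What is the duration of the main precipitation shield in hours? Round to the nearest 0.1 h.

duration ≈ 7.3 h

Known phases: 20 × 2 = 40 mm.
Remaining depth = 171.4 − 40 = 131.4 mm.
Duration = 131.4 / 18 = 7.3 h.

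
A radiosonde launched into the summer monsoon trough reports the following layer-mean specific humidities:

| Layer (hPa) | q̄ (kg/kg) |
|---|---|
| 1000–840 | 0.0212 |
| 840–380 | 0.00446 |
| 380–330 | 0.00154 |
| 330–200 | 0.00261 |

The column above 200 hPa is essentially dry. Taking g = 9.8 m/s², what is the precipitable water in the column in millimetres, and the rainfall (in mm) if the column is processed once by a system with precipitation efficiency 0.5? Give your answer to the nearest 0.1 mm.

Precipitable water is the column-integrated vapour mass per unit area: PW = (1/g) Σ q̄ Δp, with q in kg/kg and Δp in Pa (1 kg/m² of water = 1 mm).
Layer 1000–840 hPa: Δp = 160 hPa = 16000 Pa, q̄ = 0.0212 kg/kg → 0.0212 × 16000 / 9.8 = 34.61 mm
Layer 840–380 hPa: Δp = 460 hPa = 46000 Pa, q̄ = 0.00446 kg/kg → 0.00446 × 46000 / 9.8 = 20.93 mm
Layer 380–330 hPa: Δp = 50 hPa = 5000 Pa, q̄ = 0.00154 kg/kg → 0.00154 × 5000 / 9.8 = 0.79 mm
Layer 330–200 hPa: Δp = 130 hPa = 13000 Pa, q̄ = 0.00261 kg/kg → 0.00261 × 13000 / 9.8 = 3.46 mm
PW = 34.61 + 20.93 + 0.79 + 3.46 = 59.79 ≈ 59.8 mm.
Rainfall = ε × PW = 0.5 × 59.8 = 29.9 mm.

PW ≈ 59.8 mm; rainfall ≈ 29.9 mm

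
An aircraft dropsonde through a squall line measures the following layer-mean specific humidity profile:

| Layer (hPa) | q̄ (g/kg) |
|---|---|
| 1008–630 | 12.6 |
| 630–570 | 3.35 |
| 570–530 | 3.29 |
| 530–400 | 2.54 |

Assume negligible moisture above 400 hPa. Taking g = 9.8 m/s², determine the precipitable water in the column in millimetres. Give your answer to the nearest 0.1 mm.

Precipitable water is the column-integrated vapour mass per unit area: PW = (1/g) Σ q̄ Δp, with q in kg/kg and Δp in Pa (1 kg/m² of water = 1 mm).
Layer 1008–630 hPa: Δp = 378 hPa = 37800 Pa, q̄ = 0.0126 kg/kg → 0.0126 × 37800 / 9.8 = 48.60 mm
Layer 630–570 hPa: Δp = 60 hPa = 6000 Pa, q̄ = 0.00335 kg/kg → 0.00335 × 6000 / 9.8 = 2.05 mm
Layer 570–530 hPa: Δp = 40 hPa = 4000 Pa, q̄ = 0.00329 kg/kg → 0.00329 × 4000 / 9.8 = 1.34 mm
Layer 530–400 hPa: Δp = 130 hPa = 13000 Pa, q̄ = 0.00254 kg/kg → 0.00254 × 13000 / 9.8 = 3.37 mm
PW = 48.60 + 2.05 + 1.34 + 3.37 = 55.36 ≈ 55.4 mm.

PW ≈ 55.4 mm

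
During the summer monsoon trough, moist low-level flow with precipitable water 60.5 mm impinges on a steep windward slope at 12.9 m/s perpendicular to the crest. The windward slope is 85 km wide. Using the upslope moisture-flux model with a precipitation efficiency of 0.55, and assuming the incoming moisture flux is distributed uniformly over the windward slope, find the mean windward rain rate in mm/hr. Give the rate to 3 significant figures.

R ≈ 18.2 mm/hr

Incoming column moisture flux per unit ridge length: F = V × PW = 12.9 × 60.5 = 780.45 mm·m/s.
Spread over the 85 km slope with efficiency ε = 0.55: R = ε·F/W = 0.55 × 780.45 / 85000 m = 5.050e-03 mm/s.
R = 5.050e-03 × 3600 = 18.2 mm/hr.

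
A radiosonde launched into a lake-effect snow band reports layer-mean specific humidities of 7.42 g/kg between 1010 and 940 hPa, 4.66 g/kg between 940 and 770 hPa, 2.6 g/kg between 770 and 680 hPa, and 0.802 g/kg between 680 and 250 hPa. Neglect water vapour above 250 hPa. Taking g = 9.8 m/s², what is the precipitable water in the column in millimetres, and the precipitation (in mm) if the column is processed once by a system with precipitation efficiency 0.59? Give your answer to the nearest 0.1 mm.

PW ≈ 19.3 mm; precipitation ≈ 11.4 mm

Precipitable water is the column-integrated vapour mass per unit area: PW = (1/g) Σ q̄ Δp, with q in kg/kg and Δp in Pa (1 kg/m² of water = 1 mm).
Layer 1010–940 hPa: Δp = 70 hPa = 7000 Pa, q̄ = 0.00742 kg/kg → 0.00742 × 7000 / 9.8 = 5.30 mm
Layer 940–770 hPa: Δp = 170 hPa = 17000 Pa, q̄ = 0.00466 kg/kg → 0.00466 × 17000 / 9.8 = 8.08 mm
Layer 770–680 hPa: Δp = 90 hPa = 9000 Pa, q̄ = 0.0026 kg/kg → 0.0026 × 9000 / 9.8 = 2.39 mm
Layer 680–250 hPa: Δp = 430 hPa = 43000 Pa, q̄ = 0.000802 kg/kg → 0.000802 × 43000 / 9.8 = 3.52 mm
PW = 5.30 + 8.08 + 2.39 + 3.52 = 19.29 ≈ 19.3 mm.
Precipitation = ε × PW = 0.59 × 19.3 = 11.4 mm.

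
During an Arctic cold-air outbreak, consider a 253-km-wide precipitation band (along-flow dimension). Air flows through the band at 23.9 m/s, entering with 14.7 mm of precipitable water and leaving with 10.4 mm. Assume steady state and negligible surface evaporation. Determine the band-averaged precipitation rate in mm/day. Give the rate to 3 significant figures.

Column moisture flux per unit crosswind length is F = V × PW.
Inflow: F_in = 23.9 × 14.7 = 351.33 mm·m/s
Outflow: F_out = 23.9 × 10.4 = 248.56 mm·m/s
Steady-state rate R = (F_in − F_out)/L = (351.33 − 248.56) / 253000 m = 4.062e-04 mm/s.
R = 4.062e-04 × 3600 × 24 = 35.1 mm/day.

R ≈ 35.1 mm/day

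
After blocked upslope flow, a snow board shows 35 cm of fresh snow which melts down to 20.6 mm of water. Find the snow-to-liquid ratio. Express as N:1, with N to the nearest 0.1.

ratio ≈ 17.0

Ratio = snow depth / SWE = 350 mm / 20.6 mm = 17.0, i.e. 17.0:1.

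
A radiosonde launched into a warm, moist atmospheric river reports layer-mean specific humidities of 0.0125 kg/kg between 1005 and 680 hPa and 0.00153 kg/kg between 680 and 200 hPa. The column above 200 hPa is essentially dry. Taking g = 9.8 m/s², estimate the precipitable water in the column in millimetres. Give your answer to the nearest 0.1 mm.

Precipitable water is the column-integrated vapour mass per unit area: PW = (1/g) Σ q̄ Δp, with q in kg/kg and Δp in Pa (1 kg/m² of water = 1 mm).
Layer 1005–680 hPa: Δp = 325 hPa = 32500 Pa, q̄ = 0.0125 kg/kg → 0.0125 × 32500 / 9.8 = 41.45 mm
Layer 680–200 hPa: Δp = 480 hPa = 48000 Pa, q̄ = 0.00153 kg/kg → 0.00153 × 48000 / 9.8 = 7.49 mm
PW = 41.45 + 7.49 = 48.94 ≈ 48.9 mm.

PW ≈ 48.9 mm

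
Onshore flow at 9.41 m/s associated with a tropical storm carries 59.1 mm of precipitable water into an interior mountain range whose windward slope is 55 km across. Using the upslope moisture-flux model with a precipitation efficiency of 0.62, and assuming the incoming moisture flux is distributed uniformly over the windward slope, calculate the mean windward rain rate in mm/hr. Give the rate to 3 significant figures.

Incoming column moisture flux per unit ridge length: F = V × PW = 9.41 × 59.1 = 556.131 mm·m/s.
Spread over the 55 km slope with efficiency ε = 0.62: R = ε·F/W = 0.62 × 556.131 / 55000 m = 6.269e-03 mm/s.
R = 6.269e-03 × 3600 = 22.6 mm/hr.

R ≈ 22.6 mm/hr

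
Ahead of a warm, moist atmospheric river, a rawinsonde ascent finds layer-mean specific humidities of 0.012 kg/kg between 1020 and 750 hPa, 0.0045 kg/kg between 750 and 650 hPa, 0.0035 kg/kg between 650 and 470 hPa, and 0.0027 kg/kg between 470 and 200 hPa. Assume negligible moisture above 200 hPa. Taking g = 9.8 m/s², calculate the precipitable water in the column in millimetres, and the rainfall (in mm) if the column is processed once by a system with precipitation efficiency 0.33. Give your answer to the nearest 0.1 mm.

PW ≈ 51.5 mm; rainfall ≈ 17.0 mm

Precipitable water is the column-integrated vapour mass per unit area: PW = (1/g) Σ q̄ Δp, with q in kg/kg and Δp in Pa (1 kg/m² of water = 1 mm).
Layer 1020–750 hPa: Δp = 270 hPa = 27000 Pa, q̄ = 0.012 kg/kg → 0.012 × 27000 / 9.8 = 33.06 mm
Layer 750–650 hPa: Δp = 100 hPa = 10000 Pa, q̄ = 0.0045 kg/kg → 0.0045 × 10000 / 9.8 = 4.59 mm
Layer 650–470 hPa: Δp = 180 hPa = 18000 Pa, q̄ = 0.0035 kg/kg → 0.0035 × 18000 / 9.8 = 6.43 mm
Layer 470–200 hPa: Δp = 270 hPa = 27000 Pa, q̄ = 0.0027 kg/kg → 0.0027 × 27000 / 9.8 = 7.44 mm
PW = 33.06 + 4.59 + 6.43 + 7.44 = 51.52 ≈ 51.5 mm.
Rainfall = ε × PW = 0.33 × 51.5 = 17.0 mm.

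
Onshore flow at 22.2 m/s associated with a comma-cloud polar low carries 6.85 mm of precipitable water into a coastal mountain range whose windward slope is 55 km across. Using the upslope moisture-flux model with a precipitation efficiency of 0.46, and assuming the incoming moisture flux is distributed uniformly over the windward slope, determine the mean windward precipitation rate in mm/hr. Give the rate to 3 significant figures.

R ≈ 4.58 mm/hr

Incoming column moisture flux per unit ridge length: F = V × PW = 22.2 × 6.85 = 152.07 mm·m/s.
Spread over the 55 km slope with efficiency ε = 0.46: R = ε·F/W = 0.46 × 152.07 / 55000 m = 1.272e-03 mm/s.
R = 1.272e-03 × 3600 = 4.58 mm/hr.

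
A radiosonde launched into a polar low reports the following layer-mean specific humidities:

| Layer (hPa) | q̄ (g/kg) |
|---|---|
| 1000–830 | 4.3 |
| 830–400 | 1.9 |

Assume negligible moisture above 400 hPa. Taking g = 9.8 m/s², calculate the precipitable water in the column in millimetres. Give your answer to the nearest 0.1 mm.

Precipitable water is the column-integrated vapour mass per unit area: PW = (1/g) Σ q̄ Δp, with q in kg/kg and Δp in Pa (1 kg/m² of water = 1 mm).
Layer 1000–830 hPa: Δp = 170 hPa = 17000 Pa, q̄ = 0.0043 kg/kg → 0.0043 × 17000 / 9.8 = 7.46 mm
Layer 830–400 hPa: Δp = 430 hPa = 43000 Pa, q̄ = 0.0019 kg/kg → 0.0019 × 43000 / 9.8 = 8.34 mm
PW = 7.46 + 8.34 = 15.80 ≈ 15.8 mm.

PW ≈ 15.8 mm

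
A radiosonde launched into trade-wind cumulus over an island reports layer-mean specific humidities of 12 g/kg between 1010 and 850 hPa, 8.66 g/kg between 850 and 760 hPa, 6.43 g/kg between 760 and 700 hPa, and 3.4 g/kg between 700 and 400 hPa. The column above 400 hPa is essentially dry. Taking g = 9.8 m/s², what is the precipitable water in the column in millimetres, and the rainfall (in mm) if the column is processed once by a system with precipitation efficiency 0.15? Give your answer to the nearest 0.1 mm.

Precipitable water is the column-integrated vapour mass per unit area: PW = (1/g) Σ q̄ Δp, with q in kg/kg and Δp in Pa (1 kg/m² of water = 1 mm).
Layer 1010–850 hPa: Δp = 160 hPa = 16000 Pa, q̄ = 0.012 kg/kg → 0.012 × 16000 / 9.8 = 19.59 mm
Layer 850–760 hPa: Δp = 90 hPa = 9000 Pa, q̄ = 0.00866 kg/kg → 0.00866 × 9000 / 9.8 = 7.95 mm
Layer 760–700 hPa: Δp = 60 hPa = 6000 Pa, q̄ = 0.00643 kg/kg → 0.00643 × 6000 / 9.8 = 3.94 mm
Layer 700–400 hPa: Δp = 300 hPa = 30000 Pa, q̄ = 0.0034 kg/kg → 0.0034 × 30000 / 9.8 = 10.41 mm
PW = 19.59 + 7.95 + 3.94 + 10.41 = 41.89 ≈ 41.9 mm.
Rainfall = ε × PW = 0.15 × 41.9 = 6.3 mm.

PW ≈ 41.9 mm; rainfall ≈ 6.3 mm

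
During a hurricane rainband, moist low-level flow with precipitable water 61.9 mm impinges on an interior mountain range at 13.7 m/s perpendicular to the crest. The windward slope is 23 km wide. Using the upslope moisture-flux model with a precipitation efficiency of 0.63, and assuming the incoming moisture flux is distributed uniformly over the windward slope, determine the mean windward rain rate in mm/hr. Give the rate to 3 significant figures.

R ≈ 83.6 mm/hr

Incoming column moisture flux per unit ridge length: F = V × PW = 13.7 × 61.9 = 848.03 mm·m/s.
Spread over the 23 km slope with efficiency ε = 0.63: R = ε·F/W = 0.63 × 848.03 / 23000 m = 2.323e-02 mm/s.
R = 2.323e-02 × 3600 = 83.6 mm/hr.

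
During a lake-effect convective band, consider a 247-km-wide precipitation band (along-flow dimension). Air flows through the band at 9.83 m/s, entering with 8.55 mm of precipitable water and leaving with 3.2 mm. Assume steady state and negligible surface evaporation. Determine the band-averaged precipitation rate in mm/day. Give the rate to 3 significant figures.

R ≈ 18.4 mm/day

Column moisture flux per unit crosswind length is F = V × PW.
Inflow: F_in = 9.83 × 8.55 = 84.0465 mm·m/s
Outflow: F_out = 9.83 × 3.2 = 31.456 mm·m/s
Steady-state rate R = (F_in − F_out)/L = (84.0465 − 31.456) / 247000 m = 2.129e-04 mm/s.
R = 2.129e-04 × 3600 × 24 = 18.4 mm/day.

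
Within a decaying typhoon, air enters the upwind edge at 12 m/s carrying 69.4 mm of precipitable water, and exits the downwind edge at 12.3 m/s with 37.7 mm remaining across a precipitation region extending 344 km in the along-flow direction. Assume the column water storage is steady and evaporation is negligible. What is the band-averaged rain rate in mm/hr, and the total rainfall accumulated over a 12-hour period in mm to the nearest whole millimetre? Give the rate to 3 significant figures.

Column moisture flux per unit crosswind length is F = V × PW.
Inflow: F_in = 12 × 69.4 = 832.8 mm·m/s
Outflow: F_out = 12.3 × 37.7 = 463.71 mm·m/s
Steady-state rate R = (F_in − F_out)/L = (832.8 − 463.71) / 344000 m = 1.073e-03 mm/s.
R = 1.073e-03 × 3600 = 3.86 mm/hr.
Over 12 h: total = 3.86 × 12 = 46.32 ≈ 46 mm.

R ≈ 3.86 mm/hr; total ≈ 46 mm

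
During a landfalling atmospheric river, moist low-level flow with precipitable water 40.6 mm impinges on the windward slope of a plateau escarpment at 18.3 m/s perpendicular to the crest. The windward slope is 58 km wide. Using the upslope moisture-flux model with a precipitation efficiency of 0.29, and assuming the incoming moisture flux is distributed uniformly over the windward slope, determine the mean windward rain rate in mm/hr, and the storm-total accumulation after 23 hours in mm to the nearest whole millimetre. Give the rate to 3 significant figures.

Incoming column moisture flux per unit ridge length: F = V × PW = 18.3 × 40.6 = 742.98 mm·m/s.
Spread over the 58 km slope with efficiency ε = 0.29: R = ε·F/W = 0.29 × 742.98 / 58000 m = 3.715e-03 mm/s.
R = 3.715e-03 × 3600 = 13.4 mm/hr.
Over 23 h: total = 13.4 × 23 = 308.2 ≈ 308 mm.

R ≈ 13.4 mm/hr; total ≈ 308 mm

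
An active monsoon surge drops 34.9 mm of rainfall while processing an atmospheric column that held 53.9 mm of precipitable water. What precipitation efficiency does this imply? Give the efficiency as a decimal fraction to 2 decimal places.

ε ≈ 0.65

ε = rainfall / PW = 34.9 / 53.9 = 0.65.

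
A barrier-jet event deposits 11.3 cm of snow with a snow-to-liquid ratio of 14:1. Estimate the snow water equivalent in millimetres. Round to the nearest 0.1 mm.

SWE ≈ 8.1 mm

SWE = snow depth / ratio = 11.3 cm / 14 = 0.807 cm = 8.1 mm.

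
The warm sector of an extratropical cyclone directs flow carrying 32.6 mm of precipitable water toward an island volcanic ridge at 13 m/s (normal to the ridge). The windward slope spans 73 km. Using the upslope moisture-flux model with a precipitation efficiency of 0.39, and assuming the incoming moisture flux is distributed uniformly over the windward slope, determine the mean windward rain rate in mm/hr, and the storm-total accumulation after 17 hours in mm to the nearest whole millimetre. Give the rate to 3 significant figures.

Incoming column moisture flux per unit ridge length: F = V × PW = 13 × 32.6 = 423.8 mm·m/s.
Spread over the 73 km slope with efficiency ε = 0.39: R = ε·F/W = 0.39 × 423.8 / 73000 m = 2.264e-03 mm/s.
R = 2.264e-03 × 3600 = 8.15 mm/hr.
Over 17 h: total = 8.15 × 17 = 138.55 ≈ 139 mm.

R ≈ 8.15 mm/hr; total ≈ 139 mm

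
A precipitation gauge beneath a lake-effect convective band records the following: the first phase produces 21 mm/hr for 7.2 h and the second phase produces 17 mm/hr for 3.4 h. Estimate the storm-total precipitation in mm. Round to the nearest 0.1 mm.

Total = Σ Rᵢ Δtᵢ = 21 × 7.2 + 17 × 3.4
      = 151.2 + 57.8 = 209.0 mm.

total ≈ 209.0 mm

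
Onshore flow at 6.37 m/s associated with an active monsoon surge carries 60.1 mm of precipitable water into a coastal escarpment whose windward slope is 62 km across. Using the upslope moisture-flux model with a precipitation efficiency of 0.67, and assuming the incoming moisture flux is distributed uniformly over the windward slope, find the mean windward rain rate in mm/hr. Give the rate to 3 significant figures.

R ≈ 14.9 mm/hr

Incoming column moisture flux per unit ridge length: F = V × PW = 6.37 × 60.1 = 382.837 mm·m/s.
Spread over the 62 km slope with efficiency ε = 0.67: R = ε·F/W = 0.67 × 382.837 / 62000 m = 4.137e-03 mm/s.
R = 4.137e-03 × 3600 = 14.9 mm/hr.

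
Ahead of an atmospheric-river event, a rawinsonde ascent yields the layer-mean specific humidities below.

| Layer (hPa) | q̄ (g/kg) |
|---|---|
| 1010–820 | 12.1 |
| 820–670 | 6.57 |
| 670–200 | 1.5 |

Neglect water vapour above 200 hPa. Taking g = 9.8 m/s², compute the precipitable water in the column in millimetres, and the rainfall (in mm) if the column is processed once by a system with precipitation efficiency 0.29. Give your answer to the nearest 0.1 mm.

Precipitable water is the column-integrated vapour mass per unit area: PW = (1/g) Σ q̄ Δp, with q in kg/kg and Δp in Pa (1 kg/m² of water = 1 mm).
Layer 1010–820 hPa: Δp = 190 hPa = 19000 Pa, q̄ = 0.0121 kg/kg → 0.0121 × 19000 / 9.8 = 23.46 mm
Layer 820–670 hPa: Δp = 150 hPa = 15000 Pa, q̄ = 0.00657 kg/kg → 0.00657 × 15000 / 9.8 = 10.06 mm
Layer 670–200 hPa: Δp = 470 hPa = 47000 Pa, q̄ = 0.0015 kg/kg → 0.0015 × 47000 / 9.8 = 7.19 mm
PW = 23.46 + 10.06 + 7.19 = 40.71 ≈ 40.7 mm.
Rainfall = ε × PW = 0.29 × 40.7 = 11.8 mm.

PW ≈ 40.7 mm; rainfall ≈ 11.8 mm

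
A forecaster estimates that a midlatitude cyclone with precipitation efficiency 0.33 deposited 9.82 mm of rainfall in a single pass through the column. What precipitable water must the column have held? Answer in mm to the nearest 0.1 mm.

PW = rainfall / ε = 9.82 / 0.33 = 29.8 mm.

PW ≈ 29.8 mm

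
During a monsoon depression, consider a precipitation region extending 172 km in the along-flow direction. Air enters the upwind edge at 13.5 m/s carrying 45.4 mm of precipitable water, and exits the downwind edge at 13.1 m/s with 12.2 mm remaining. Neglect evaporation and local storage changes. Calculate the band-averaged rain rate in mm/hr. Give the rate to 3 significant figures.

R ≈ 9.48 mm/hr

Column moisture flux per unit crosswind length is F = V × PW.
Inflow: F_in = 13.5 × 45.4 = 612.9 mm·m/s
Outflow: F_out = 13.1 × 12.2 = 159.82 mm·m/s
Steady-state rate R = (F_in − F_out)/L = (612.9 − 159.82) / 172000 m = 2.634e-03 mm/s.
R = 2.634e-03 × 3600 = 9.48 mm/hr.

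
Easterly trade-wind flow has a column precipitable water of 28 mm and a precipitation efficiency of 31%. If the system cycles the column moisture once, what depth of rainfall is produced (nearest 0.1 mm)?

rainfall ≈ 8.7 mm

Rainfall = ε × PW = 0.31 × 28 = 8.7 mm.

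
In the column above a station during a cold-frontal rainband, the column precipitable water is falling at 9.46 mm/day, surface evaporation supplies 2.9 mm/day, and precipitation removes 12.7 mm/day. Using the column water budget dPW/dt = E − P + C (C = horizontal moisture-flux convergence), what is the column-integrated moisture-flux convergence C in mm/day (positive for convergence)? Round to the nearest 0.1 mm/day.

dPW/dt = -9.46 mm/day.
C = dPW/dt − E + P = (-9.46) − 2.9 + 12.7 = 0.3 mm/day.

C ≈ 0.3 mm/day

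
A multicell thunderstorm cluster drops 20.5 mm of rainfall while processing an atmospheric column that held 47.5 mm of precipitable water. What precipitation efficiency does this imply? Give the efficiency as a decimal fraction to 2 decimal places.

ε ≈ 0.43

ε = rainfall / PW = 20.5 / 47.5 = 0.43.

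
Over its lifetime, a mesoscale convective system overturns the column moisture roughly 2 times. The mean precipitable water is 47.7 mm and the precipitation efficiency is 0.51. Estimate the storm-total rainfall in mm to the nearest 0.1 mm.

rainfall ≈ 48.7 mm

Each cycle deposits ε × PW = 0.51 × 47.7 = 24.327 mm.
Over 2 cycles: 2 × 24.327 = 48.7 mm.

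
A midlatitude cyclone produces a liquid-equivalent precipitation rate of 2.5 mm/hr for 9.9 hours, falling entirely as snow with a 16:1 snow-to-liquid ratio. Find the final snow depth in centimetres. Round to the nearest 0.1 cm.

snow depth ≈ 39.6 cm

Liquid-equivalent depth = 2.5 × 9.9 = 24.75 mm.
Snow depth = 24.75 mm × 16 = 396 mm = 39.6 cm.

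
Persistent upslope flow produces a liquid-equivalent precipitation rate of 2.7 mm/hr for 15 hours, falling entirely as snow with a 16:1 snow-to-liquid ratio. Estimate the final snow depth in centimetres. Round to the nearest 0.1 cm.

snow depth ≈ 64.8 cm

Liquid-equivalent depth = 2.7 × 15 = 40.5 mm.
Snow depth = 40.5 mm × 16 = 648 mm = 64.8 cm.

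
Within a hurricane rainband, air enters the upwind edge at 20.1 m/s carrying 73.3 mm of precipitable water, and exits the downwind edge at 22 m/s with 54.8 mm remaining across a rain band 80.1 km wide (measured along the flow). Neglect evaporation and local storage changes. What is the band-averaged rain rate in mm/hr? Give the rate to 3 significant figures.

Column moisture flux per unit crosswind length is F = V × PW.
Inflow: F_in = 20.1 × 73.3 = 1473.33 mm·m/s
Outflow: F_out = 22 × 54.8 = 1205.6 mm·m/s
Steady-state rate R = (F_in − F_out)/L = (1473.33 − 1205.6) / 80100 m = 3.342e-03 mm/s.
R = 3.342e-03 × 3600 = 12.0 mm/hr.

R ≈ 12.0 mm/hr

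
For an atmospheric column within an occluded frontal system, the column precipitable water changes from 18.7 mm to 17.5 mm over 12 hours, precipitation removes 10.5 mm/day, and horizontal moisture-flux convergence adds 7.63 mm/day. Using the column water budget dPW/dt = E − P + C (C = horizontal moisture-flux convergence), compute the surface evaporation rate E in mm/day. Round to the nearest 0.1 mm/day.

E ≈ 0.5 mm/day

dPW/dt = (17.5 − 18.7) mm / (12/24 day) = -2.400 mm/day.
E = dPW/dt + P − C = (-2.400) + 10.5 − (7.63) = 0.5 mm/day.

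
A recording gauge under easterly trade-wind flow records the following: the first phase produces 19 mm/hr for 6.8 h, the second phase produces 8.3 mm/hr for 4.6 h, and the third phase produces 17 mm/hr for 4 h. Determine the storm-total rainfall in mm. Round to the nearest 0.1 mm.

total ≈ 235.4 mm

Total = Σ Rᵢ Δtᵢ = 19 × 6.8 + 8.3 × 4.6 + 17 × 4
      = 129.2 + 38.18 + 68 = 235.4 mm.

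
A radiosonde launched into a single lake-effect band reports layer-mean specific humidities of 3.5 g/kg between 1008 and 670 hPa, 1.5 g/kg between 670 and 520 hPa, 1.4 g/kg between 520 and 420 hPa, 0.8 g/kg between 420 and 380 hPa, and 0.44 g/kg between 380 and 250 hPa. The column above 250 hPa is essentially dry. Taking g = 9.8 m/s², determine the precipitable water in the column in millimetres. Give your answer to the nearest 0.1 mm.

PW ≈ 16.7 mm

Precipitable water is the column-integrated vapour mass per unit area: PW = (1/g) Σ q̄ Δp, with q in kg/kg and Δp in Pa (1 kg/m² of water = 1 mm).
Layer 1008–670 hPa: Δp = 338 hPa = 33800 Pa, q̄ = 0.0035 kg/kg → 0.0035 × 33800 / 9.8 = 12.07 mm
Layer 670–520 hPa: Δp = 150 hPa = 15000 Pa, q̄ = 0.0015 kg/kg → 0.0015 × 15000 / 9.8 = 2.30 mm
Layer 520–420 hPa: Δp = 100 hPa = 10000 Pa, q̄ = 0.0014 kg/kg → 0.0014 × 10000 / 9.8 = 1.43 mm
Layer 420–380 hPa: Δp = 40 hPa = 4000 Pa, q̄ = 0.0008 kg/kg → 0.0008 × 4000 / 9.8 = 0.33 mm
Layer 380–250 hPa: Δp = 130 hPa = 13000 Pa, q̄ = 0.00044 kg/kg → 0.00044 × 13000 / 9.8 = 0.58 mm
PW = 12.07 + 2.30 + 1.43 + 0.33 + 0.58 = 16.71 ≈ 16.7 mm.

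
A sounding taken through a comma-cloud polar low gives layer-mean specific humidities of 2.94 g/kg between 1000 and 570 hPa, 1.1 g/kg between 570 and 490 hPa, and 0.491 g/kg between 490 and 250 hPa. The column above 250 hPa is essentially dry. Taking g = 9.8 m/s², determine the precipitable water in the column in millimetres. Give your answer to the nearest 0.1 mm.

Precipitable water is the column-integrated vapour mass per unit area: PW = (1/g) Σ q̄ Δp, with q in kg/kg and Δp in Pa (1 kg/m² of water = 1 mm).
Layer 1000–570 hPa: Δp = 430 hPa = 43000 Pa, q̄ = 0.00294 kg/kg → 0.00294 × 43000 / 9.8 = 12.90 mm
Layer 570–490 hPa: Δp = 80 hPa = 8000 Pa, q̄ = 0.0011 kg/kg → 0.0011 × 8000 / 9.8 = 0.90 mm
Layer 490–250 hPa: Δp = 240 hPa = 24000 Pa, q̄ = 0.000491 kg/kg → 0.000491 × 24000 / 9.8 = 1.20 mm
PW = 12.90 + 0.90 + 1.20 = 15.00 ≈ 15.0 mm.

PW ≈ 15.0 mm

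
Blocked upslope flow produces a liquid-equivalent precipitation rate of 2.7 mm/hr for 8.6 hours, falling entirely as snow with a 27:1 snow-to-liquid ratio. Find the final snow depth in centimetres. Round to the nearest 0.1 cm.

snow depth ≈ 62.7 cm

Liquid-equivalent depth = 2.7 × 8.6 = 23.22 mm.
Snow depth = 23.22 mm × 27 = 626.94 mm = 62.7 cm.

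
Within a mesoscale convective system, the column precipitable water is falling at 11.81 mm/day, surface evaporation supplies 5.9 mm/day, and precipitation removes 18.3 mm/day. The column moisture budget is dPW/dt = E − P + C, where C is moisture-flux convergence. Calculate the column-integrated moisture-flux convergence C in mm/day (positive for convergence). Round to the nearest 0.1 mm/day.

C ≈ 0.6 mm/day

dPW/dt = -11.81 mm/day.
C = dPW/dt − E + P = (-11.81) − 5.9 + 18.3 = 0.6 mm/day.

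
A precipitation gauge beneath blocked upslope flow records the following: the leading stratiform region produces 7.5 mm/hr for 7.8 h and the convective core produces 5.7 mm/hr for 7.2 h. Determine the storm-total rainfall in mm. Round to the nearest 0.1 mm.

total ≈ 99.5 mm

Total = Σ Rᵢ Δtᵢ = 7.5 × 7.8 + 5.7 × 7.2
      = 58.5 + 41.04 = 99.5 mm.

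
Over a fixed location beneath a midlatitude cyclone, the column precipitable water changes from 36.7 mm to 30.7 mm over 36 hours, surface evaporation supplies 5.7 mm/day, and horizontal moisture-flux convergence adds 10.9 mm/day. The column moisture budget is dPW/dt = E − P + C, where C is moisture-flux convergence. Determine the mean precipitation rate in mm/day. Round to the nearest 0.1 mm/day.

P ≈ 20.6 mm/day

dPW/dt = (30.7 − 36.7) mm / (36/24 day) = -4.000 mm/day.
P = E + C − dPW/dt = 5.7 + (10.9) − (-4.000) = 20.6 mm/day.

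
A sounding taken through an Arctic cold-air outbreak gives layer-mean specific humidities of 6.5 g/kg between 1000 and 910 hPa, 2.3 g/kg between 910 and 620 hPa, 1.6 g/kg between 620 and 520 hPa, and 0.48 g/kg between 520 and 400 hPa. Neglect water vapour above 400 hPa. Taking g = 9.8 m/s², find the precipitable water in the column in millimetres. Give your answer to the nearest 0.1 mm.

PW ≈ 15.0 mm

Precipitable water is the column-integrated vapour mass per unit area: PW = (1/g) Σ q̄ Δp, with q in kg/kg and Δp in Pa (1 kg/m² of water = 1 mm).
Layer 1000–910 hPa: Δp = 90 hPa = 9000 Pa, q̄ = 0.0065 kg/kg → 0.0065 × 9000 / 9.8 = 5.97 mm
Layer 910–620 hPa: Δp = 290 hPa = 29000 Pa, q̄ = 0.0023 kg/kg → 0.0023 × 29000 / 9.8 = 6.81 mm
Layer 620–520 hPa: Δp = 100 hPa = 10000 Pa, q̄ = 0.0016 kg/kg → 0.0016 × 10000 / 9.8 = 1.63 mm
Layer 520–400 hPa: Δp = 120 hPa = 12000 Pa, q̄ = 0.00048 kg/kg → 0.00048 × 12000 / 9.8 = 0.59 mm
PW = 5.97 + 6.81 + 1.63 + 0.59 = 15.00 ≈ 15.0 mm.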